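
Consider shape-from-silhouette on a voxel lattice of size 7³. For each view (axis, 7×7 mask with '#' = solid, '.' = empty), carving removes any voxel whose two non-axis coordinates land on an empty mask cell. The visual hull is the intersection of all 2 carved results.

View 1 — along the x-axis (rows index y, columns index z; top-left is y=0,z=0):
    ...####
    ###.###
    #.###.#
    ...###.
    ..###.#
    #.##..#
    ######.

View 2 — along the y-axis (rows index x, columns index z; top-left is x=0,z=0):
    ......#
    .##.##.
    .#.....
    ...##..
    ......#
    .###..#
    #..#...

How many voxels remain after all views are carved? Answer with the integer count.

69 voxels

initial block: 7^3 = 343
V1 x: intersect with YZ mask (32 set) -- 224 left
V2 y: intersect with XZ mask (15 set) -- 69 left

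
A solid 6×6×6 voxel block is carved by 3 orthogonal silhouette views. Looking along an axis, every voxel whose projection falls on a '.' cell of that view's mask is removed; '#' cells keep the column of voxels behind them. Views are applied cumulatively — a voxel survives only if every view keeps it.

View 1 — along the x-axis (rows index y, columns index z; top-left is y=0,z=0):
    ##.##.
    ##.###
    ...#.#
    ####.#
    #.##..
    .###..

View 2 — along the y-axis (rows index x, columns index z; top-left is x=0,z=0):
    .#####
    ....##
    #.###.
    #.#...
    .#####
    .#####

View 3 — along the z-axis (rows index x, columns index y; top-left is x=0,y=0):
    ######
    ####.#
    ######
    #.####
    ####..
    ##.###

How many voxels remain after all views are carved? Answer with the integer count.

full grid |V| = 216
after view 1 [x-axis, 22 of 36 cells solid] → remaining = 132
after view 2 [y-axis, 23 of 36 cells solid] → remaining = 81
after view 3 [z-axis, 31 of 36 cells solid] → remaining = 73

remaining voxels: 73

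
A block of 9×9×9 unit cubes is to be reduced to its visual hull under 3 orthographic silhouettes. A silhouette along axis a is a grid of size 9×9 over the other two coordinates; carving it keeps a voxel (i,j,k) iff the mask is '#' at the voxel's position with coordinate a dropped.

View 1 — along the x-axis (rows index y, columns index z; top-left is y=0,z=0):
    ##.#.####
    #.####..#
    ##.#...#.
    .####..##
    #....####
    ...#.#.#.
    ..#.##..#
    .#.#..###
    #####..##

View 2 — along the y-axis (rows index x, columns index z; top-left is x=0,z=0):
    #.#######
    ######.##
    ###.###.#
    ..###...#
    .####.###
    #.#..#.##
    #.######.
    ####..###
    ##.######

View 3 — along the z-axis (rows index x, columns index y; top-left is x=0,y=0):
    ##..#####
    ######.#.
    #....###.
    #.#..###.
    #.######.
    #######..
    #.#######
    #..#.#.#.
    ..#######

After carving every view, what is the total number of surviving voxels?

voxel count = 217

initial block: 9^3 = 729
V1 x: intersect with YZ mask (47 set) -- 423 left
V2 y: intersect with XZ mask (61 set) -- 322 left
V3 z: intersect with XY mask (56 set) -- 217 left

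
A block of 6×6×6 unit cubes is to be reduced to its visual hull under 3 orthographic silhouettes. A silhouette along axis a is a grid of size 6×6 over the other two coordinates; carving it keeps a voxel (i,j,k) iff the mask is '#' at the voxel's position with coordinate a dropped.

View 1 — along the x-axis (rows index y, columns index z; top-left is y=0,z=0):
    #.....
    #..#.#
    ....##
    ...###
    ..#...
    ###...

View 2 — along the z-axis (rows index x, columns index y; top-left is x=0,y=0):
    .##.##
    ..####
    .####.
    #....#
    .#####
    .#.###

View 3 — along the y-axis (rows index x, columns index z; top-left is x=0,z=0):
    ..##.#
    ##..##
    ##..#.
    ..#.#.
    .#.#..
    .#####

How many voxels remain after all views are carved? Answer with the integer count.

remaining voxels: 26

start: 6×6×6 = 216 voxels
V1 x: intersect with YZ mask (13 set) -- 78 left
V2 z: intersect with XY mask (23 set) -- 53 left
V3 y: intersect with XZ mask (19 set) -- 26 left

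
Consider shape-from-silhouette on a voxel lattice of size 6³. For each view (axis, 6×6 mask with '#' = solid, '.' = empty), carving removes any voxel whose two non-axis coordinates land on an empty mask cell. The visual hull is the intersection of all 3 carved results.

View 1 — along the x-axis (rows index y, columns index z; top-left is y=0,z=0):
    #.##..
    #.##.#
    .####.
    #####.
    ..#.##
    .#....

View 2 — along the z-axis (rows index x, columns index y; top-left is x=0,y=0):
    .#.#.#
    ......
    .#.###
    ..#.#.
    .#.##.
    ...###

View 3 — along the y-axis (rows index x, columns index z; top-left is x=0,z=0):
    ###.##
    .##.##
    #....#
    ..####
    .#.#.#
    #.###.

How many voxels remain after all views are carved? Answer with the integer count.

29 voxels

before carving: 216 voxels (6×6×6)
after view 1 [x-axis, 20 of 36 cells solid] → remaining = 120
after view 2 [z-axis, 15 of 36 cells solid] → remaining = 51
after view 3 [y-axis, 22 of 36 cells solid] → remaining = 29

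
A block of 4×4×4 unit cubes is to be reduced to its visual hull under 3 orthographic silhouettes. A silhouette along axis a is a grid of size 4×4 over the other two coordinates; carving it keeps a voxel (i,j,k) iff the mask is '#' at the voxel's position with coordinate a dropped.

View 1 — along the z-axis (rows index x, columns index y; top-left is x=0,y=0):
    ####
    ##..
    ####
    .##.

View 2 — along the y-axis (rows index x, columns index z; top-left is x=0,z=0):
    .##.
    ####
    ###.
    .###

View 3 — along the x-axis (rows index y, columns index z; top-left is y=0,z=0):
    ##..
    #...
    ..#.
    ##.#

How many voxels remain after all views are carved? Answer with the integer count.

remaining voxels: 13

before carving: 64 voxels (4×4×4)
after view 1 [z-axis, 12 of 16 cells solid] → remaining = 48
after view 2 [y-axis, 12 of 16 cells solid] → remaining = 34
after view 3 [x-axis, 7 of 16 cells solid] → remaining = 13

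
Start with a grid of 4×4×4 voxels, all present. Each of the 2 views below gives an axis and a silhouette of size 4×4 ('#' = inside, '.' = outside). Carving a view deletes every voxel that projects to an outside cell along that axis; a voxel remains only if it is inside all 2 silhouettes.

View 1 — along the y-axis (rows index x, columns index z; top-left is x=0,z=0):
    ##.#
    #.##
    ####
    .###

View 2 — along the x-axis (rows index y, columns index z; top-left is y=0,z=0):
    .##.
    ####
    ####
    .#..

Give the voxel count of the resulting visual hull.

initial block: 4^3 = 64
[1] y-view keeps 13 columns → grid now 52
[2] x-view keeps 11 columns → grid now 35

|visual hull| = 35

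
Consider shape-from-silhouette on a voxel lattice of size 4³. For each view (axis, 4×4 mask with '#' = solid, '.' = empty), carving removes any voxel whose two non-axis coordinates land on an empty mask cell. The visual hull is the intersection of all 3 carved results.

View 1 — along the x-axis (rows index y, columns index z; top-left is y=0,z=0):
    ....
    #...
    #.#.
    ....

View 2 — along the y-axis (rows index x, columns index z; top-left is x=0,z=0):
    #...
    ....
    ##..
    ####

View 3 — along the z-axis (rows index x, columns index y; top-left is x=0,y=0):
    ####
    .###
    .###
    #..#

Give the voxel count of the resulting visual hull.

start: 4×4×4 = 64 voxels
  1. axis=0 (YZ plane), |mask|=3  ⇒  voxels=12
  2. axis=1 (XZ plane), |mask|=7  ⇒  voxels=7
  3. axis=2 (XY plane), |mask|=12  ⇒  voxels=4

remaining voxels: 4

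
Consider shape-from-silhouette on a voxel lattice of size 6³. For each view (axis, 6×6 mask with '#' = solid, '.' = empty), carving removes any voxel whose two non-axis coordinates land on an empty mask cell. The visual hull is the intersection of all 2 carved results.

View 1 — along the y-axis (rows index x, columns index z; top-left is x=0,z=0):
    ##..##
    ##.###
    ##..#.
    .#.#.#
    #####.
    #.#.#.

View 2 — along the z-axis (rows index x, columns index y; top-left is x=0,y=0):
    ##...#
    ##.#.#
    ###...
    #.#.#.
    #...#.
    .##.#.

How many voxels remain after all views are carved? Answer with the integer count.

voxel count = 69

start: 6×6×6 = 216 voxels
  1. axis=1 (XZ plane), |mask|=23  ⇒  voxels=138
  2. axis=2 (XY plane), |mask|=18  ⇒  voxels=69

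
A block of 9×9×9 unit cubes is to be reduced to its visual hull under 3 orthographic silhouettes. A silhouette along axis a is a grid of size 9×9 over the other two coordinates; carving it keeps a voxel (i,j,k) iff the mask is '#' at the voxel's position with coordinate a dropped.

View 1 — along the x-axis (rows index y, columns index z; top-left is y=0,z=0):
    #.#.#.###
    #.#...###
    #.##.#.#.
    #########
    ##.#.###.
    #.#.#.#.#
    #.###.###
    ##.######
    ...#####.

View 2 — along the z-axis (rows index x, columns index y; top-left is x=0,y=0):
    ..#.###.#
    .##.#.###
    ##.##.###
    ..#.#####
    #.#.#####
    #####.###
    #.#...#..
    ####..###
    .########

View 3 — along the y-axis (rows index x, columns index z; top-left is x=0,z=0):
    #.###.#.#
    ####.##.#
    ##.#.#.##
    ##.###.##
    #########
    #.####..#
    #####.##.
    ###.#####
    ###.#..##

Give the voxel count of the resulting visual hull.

full grid |V| = 729
step 1: project along x, AND mask (56/81) → |grid| = 504
step 2: project along z, AND mask (57/81) → |grid| = 352
step 3: project along y, AND mask (62/81) → |grid| = 267

|visual hull| = 267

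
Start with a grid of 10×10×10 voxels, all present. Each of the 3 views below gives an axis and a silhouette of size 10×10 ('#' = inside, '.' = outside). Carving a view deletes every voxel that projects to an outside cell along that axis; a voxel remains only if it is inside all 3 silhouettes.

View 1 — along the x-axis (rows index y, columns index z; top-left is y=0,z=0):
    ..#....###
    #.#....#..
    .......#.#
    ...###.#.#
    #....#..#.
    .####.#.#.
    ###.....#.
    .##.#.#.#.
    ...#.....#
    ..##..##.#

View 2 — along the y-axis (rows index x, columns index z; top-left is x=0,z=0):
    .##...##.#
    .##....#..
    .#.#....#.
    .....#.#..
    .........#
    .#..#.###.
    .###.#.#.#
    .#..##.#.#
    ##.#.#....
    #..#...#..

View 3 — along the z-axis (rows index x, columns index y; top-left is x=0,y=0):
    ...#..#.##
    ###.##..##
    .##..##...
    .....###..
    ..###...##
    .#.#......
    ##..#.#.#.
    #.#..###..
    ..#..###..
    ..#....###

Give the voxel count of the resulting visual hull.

before carving: 1000 voxels (10×10×10)
  1. axis=0 (YZ plane), |mask|=39  ⇒  voxels=390
  2. axis=1 (XZ plane), |mask|=37  ⇒  voxels=146
  3. axis=2 (XY plane), |mask|=43  ⇒  voxels=58

|visual hull| = 58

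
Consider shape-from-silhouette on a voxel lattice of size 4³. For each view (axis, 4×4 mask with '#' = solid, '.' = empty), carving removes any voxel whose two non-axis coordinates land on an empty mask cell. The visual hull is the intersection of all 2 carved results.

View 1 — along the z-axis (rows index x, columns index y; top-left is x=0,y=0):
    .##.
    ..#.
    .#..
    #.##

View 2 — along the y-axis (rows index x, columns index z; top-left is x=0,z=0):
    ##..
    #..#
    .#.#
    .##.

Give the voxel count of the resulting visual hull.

before carving: 64 voxels (4×4×4)
step 1: project along z, AND mask (7/16) → |grid| = 28
step 2: project along y, AND mask (8/16) → |grid| = 14

remaining voxels: 14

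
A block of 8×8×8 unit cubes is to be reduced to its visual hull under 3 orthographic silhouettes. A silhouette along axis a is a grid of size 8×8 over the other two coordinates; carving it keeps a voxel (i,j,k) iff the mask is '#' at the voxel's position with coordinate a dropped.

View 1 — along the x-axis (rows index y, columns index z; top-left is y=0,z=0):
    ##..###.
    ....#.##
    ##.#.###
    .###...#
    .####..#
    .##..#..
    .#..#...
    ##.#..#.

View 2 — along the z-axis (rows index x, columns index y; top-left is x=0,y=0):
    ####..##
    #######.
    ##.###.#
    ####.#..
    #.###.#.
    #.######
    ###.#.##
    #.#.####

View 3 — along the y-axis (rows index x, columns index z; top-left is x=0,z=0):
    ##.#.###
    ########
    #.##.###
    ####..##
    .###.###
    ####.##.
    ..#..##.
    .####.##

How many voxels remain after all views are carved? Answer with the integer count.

|visual hull| = 146

before carving: 512 voxels (8×8×8)
after view 1 [x-axis, 32 of 64 cells solid] → remaining = 256
after view 2 [z-axis, 48 of 64 cells solid] → remaining = 198
after view 3 [y-axis, 47 of 64 cells solid] → remaining = 146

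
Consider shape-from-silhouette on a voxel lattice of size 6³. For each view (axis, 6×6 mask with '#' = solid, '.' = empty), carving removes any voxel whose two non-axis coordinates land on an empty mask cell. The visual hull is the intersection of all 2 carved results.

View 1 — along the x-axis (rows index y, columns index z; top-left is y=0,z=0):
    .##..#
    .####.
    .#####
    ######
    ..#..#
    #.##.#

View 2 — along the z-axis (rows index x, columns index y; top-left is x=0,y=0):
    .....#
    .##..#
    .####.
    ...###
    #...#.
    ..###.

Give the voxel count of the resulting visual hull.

64 voxels

start: 6×6×6 = 216 voxels
step 1: project along x, AND mask (24/36) → |grid| = 144
step 2: project along z, AND mask (16/36) → |grid| = 64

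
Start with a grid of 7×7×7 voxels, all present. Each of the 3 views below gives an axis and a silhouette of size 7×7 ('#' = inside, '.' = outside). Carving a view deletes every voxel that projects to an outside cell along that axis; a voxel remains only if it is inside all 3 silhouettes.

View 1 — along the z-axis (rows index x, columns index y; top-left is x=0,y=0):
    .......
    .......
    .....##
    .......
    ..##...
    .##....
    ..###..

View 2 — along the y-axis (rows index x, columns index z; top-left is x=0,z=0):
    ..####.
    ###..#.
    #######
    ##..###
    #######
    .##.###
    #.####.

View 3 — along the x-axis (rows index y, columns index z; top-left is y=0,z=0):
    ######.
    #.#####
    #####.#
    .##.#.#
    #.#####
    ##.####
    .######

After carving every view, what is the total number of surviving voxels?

start: 7×7×7 = 343 voxels
carve view 1 (along z, XY-mask fill 9/49): 63 voxels remain
carve view 2 (along y, XZ-mask fill 37/49): 53 voxels remain
carve view 3 (along x, YZ-mask fill 40/49): 41 voxels remain

voxel count = 41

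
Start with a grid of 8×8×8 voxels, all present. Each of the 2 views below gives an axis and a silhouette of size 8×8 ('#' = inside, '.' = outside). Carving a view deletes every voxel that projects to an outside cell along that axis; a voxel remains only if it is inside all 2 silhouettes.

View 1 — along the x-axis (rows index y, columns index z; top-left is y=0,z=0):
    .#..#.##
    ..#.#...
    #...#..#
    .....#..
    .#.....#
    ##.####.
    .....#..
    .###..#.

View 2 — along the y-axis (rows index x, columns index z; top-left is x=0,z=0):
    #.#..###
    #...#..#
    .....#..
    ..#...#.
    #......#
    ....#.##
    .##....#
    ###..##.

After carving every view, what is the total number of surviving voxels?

remaining voxels: 68

start: 8×8×8 = 512 voxels
carve view 1 (along x, YZ-mask fill 23/64): 184 voxels remain
carve view 2 (along y, XZ-mask fill 24/64): 68 voxels remain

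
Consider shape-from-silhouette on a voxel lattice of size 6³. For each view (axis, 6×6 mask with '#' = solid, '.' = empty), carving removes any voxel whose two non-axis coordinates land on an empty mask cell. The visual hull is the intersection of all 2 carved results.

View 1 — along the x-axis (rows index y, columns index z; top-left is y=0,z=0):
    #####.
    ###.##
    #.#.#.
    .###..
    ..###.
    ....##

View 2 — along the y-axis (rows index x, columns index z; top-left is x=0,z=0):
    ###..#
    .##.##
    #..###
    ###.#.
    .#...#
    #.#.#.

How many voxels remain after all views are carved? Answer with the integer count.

start: 6×6×6 = 216 voxels
carve view 1 (along x, YZ-mask fill 21/36): 126 voxels remain
carve view 2 (along y, XZ-mask fill 21/36): 75 voxels remain

|visual hull| = 75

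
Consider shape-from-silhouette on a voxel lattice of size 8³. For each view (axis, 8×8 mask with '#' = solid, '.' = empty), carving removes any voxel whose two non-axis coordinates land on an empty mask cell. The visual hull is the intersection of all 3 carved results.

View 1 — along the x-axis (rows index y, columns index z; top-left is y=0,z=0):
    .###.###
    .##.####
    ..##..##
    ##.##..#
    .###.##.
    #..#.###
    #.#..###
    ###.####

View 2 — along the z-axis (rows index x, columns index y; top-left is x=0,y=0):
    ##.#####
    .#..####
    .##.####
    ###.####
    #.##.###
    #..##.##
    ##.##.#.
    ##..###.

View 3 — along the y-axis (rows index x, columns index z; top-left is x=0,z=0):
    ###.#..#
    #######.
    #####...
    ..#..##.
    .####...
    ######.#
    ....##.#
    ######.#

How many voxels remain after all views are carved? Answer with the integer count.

start: 8×8×8 = 512 voxels
V1 x: intersect with YZ mask (43 set) -- 344 left
V2 z: intersect with XY mask (46 set) -- 251 left
V3 y: intersect with XZ mask (41 set) -- 151 left

remaining voxels: 151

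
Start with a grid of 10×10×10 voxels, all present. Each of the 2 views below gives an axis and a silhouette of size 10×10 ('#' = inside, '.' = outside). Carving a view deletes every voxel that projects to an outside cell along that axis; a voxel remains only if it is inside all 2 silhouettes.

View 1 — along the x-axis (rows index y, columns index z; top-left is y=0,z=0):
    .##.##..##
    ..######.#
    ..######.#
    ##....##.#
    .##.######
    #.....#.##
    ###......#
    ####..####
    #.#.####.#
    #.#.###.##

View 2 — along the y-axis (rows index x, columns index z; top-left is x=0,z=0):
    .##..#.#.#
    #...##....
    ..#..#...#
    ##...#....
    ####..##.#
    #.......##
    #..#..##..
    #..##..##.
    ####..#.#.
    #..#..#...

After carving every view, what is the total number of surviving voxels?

voxel count = 262

full grid |V| = 1000
  1. axis=0 (YZ plane), |mask|=63  ⇒  voxels=630
  2. axis=1 (XZ plane), |mask|=42  ⇒  voxels=262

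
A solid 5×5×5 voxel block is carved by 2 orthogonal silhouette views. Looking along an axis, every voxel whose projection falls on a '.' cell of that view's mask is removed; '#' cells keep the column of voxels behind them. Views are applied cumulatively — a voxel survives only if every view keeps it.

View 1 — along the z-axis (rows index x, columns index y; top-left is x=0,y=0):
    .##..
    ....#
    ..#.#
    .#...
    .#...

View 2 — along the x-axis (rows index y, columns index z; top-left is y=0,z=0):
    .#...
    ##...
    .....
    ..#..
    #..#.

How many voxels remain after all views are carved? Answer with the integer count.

initial block: 5^3 = 125
  1. axis=2 (XY plane), |mask|=7  ⇒  voxels=35
  2. axis=0 (YZ plane), |mask|=6  ⇒  voxels=10

10 voxels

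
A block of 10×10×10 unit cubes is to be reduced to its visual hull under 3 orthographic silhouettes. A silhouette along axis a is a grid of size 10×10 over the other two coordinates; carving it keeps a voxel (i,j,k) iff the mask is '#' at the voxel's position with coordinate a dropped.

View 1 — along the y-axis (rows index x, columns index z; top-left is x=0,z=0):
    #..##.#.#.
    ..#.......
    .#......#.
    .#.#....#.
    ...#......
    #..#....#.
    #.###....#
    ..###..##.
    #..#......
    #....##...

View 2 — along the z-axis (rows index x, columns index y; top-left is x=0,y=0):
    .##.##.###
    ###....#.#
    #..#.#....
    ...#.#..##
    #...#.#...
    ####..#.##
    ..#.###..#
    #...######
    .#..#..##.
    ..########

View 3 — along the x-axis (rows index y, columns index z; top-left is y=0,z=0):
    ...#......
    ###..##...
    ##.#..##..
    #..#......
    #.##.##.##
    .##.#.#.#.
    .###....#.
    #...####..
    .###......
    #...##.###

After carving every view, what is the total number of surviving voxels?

remaining voxels: 89

full grid |V| = 1000
  1. axis=1 (XZ plane), |mask|=30  ⇒  voxels=300
  2. axis=2 (XY plane), |mask|=53  ⇒  voxels=174
  3. axis=0 (YZ plane), |mask|=43  ⇒  voxels=89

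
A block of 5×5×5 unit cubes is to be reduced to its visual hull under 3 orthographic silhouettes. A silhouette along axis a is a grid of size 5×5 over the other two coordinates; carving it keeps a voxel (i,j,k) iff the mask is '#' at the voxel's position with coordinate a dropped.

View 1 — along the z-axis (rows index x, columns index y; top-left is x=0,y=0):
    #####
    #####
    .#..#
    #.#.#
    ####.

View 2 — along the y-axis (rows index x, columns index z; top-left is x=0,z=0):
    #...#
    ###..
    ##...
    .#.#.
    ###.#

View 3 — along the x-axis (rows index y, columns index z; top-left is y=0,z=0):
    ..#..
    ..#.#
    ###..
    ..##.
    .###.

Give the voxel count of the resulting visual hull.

|visual hull| = 21

start: 5×5×5 = 125 voxels
V1 z: intersect with XY mask (19 set) -- 95 left
V2 y: intersect with XZ mask (13 set) -- 51 left
V3 x: intersect with YZ mask (11 set) -- 21 left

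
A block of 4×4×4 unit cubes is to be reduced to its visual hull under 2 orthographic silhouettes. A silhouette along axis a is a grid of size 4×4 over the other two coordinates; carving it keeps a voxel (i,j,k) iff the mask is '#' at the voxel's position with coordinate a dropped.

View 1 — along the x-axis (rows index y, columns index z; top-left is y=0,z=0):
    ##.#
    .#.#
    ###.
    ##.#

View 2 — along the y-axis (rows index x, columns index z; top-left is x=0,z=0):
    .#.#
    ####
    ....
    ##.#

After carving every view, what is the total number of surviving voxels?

initial block: 4^3 = 64
step 1: project along x, AND mask (11/16) → |grid| = 44
step 2: project along y, AND mask (9/16) → |grid| = 28

voxel count = 28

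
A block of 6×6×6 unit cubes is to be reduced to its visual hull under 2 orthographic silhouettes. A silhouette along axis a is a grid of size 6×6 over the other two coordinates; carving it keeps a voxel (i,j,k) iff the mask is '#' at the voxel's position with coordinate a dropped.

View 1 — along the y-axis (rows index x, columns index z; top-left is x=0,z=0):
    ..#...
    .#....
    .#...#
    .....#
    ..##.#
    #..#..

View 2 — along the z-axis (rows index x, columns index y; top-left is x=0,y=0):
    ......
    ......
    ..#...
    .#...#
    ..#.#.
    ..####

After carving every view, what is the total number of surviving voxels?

initial block: 6^3 = 216
V1 y: intersect with XZ mask (10 set) -- 60 left
V2 z: intersect with XY mask (9 set) -- 18 left

18 voxels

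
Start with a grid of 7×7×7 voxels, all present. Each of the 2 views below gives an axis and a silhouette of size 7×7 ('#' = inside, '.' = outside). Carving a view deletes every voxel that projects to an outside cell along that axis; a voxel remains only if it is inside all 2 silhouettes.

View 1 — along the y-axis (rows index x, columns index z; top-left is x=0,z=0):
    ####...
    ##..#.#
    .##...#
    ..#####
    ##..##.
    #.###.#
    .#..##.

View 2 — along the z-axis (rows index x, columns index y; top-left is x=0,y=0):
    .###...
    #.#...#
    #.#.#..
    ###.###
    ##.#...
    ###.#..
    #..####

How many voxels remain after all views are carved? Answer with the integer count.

|visual hull| = 110

full grid |V| = 343
[1] y-view keeps 28 columns → grid now 196
[2] z-view keeps 27 columns → grid now 110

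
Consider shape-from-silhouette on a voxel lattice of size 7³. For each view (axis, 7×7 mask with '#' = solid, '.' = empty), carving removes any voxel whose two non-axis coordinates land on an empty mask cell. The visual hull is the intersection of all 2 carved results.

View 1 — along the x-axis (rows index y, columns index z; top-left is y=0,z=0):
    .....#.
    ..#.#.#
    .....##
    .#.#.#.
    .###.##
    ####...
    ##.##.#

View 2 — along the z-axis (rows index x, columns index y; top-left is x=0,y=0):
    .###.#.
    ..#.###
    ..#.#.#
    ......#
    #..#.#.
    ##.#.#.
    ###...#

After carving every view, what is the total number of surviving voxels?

full grid |V| = 343
after view 1 [x-axis, 23 of 49 cells solid] → remaining = 161
after view 2 [z-axis, 23 of 49 cells solid] → remaining = 75

|visual hull| = 75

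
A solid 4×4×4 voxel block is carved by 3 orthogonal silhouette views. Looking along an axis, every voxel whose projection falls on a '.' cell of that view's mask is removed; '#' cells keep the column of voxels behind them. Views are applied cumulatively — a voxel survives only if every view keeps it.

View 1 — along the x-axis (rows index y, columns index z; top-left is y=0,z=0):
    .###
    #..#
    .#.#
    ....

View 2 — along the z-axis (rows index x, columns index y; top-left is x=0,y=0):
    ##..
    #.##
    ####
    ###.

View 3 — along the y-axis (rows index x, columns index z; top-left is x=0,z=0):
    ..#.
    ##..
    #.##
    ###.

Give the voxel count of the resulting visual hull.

full grid |V| = 64
[1] x-view keeps 7 columns → grid now 28
[2] z-view keeps 12 columns → grid now 24
[3] y-view keeps 9 columns → grid now 12

voxel count = 12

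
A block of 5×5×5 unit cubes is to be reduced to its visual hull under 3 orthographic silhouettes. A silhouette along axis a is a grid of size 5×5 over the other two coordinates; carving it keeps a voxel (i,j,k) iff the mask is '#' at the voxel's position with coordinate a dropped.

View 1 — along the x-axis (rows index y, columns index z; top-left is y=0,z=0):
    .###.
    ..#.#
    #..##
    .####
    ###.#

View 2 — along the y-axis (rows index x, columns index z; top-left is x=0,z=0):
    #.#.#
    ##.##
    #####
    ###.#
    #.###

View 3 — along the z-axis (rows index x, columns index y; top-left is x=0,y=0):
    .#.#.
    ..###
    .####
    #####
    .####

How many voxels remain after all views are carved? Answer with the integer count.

before carving: 125 voxels (5×5×5)
carve view 1 (along x, YZ-mask fill 16/25): 80 voxels remain
carve view 2 (along y, XZ-mask fill 20/25): 64 voxels remain
carve view 3 (along z, XY-mask fill 18/25): 50 voxels remain

voxel count = 50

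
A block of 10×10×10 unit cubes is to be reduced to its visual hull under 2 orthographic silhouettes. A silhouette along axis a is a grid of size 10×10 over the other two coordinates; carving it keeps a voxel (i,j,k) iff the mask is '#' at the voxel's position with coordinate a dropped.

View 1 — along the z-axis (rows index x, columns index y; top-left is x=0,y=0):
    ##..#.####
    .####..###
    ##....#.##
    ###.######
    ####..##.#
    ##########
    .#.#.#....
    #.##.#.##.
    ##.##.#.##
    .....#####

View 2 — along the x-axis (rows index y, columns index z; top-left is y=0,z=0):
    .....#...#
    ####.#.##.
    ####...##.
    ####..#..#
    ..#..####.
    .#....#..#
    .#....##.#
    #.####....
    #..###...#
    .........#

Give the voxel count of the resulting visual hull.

before carving: 1000 voxels (10×10×10)
carve view 1 (along z, XY-mask fill 66/100): 660 voxels remain
carve view 2 (along x, YZ-mask fill 44/100): 287 voxels remain

voxel count = 287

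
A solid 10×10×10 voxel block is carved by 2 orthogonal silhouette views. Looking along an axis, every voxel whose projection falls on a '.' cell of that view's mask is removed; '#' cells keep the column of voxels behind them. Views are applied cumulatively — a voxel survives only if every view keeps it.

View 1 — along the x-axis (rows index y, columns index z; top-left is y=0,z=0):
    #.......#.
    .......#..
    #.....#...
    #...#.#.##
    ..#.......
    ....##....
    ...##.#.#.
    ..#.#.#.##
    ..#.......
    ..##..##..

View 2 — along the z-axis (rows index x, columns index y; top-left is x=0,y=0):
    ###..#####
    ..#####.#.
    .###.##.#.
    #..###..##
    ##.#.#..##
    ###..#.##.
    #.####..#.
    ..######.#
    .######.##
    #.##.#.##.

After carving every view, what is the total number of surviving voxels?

|visual hull| = 167

start: 10×10×10 = 1000 voxels
V1 x: intersect with YZ mask (27 set) -- 270 left
V2 z: intersect with XY mask (65 set) -- 167 left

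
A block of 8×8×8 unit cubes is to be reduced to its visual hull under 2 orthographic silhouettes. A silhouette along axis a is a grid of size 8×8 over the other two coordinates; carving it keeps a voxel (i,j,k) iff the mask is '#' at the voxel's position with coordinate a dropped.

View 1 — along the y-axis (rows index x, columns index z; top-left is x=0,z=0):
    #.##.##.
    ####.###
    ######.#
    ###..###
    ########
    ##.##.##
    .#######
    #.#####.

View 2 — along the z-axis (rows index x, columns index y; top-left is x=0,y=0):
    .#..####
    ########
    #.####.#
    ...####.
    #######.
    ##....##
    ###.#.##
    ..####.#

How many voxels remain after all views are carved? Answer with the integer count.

|visual hull| = 299

initial block: 8^3 = 512
step 1: project along y, AND mask (52/64) → |grid| = 416
step 2: project along z, AND mask (45/64) → |grid| = 299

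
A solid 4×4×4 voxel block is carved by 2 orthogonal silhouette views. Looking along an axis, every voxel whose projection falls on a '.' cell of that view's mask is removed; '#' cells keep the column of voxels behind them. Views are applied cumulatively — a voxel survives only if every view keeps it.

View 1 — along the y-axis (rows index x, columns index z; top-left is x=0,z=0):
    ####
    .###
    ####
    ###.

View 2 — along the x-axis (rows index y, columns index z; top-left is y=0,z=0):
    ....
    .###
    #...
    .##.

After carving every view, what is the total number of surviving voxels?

initial block: 4^3 = 64
step 1: project along y, AND mask (14/16) → |grid| = 56
step 2: project along x, AND mask (6/16) → |grid| = 22

voxel count = 22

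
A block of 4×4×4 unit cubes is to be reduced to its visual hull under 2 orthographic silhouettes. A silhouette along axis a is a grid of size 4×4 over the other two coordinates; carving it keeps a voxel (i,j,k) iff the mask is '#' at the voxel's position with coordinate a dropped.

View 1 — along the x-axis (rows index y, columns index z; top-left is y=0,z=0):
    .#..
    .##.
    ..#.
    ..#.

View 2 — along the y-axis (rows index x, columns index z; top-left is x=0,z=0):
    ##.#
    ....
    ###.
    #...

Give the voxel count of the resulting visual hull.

start: 4×4×4 = 64 voxels
[1] x-view keeps 5 columns → grid now 20
[2] y-view keeps 7 columns → grid now 7

remaining voxels: 7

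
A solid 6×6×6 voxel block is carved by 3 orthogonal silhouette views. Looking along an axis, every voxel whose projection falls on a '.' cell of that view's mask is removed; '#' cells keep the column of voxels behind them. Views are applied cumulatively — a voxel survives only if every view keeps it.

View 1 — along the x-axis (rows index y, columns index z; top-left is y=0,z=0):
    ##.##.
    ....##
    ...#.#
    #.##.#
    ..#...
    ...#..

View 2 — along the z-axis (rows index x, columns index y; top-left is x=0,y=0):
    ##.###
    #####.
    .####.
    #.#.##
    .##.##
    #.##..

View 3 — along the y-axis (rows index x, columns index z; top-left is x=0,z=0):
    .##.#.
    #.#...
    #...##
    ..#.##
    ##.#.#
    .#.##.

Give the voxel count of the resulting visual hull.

before carving: 216 voxels (6×6×6)
after view 1 [x-axis, 14 of 36 cells solid] → remaining = 84
after view 2 [z-axis, 25 of 36 cells solid] → remaining = 58
after view 3 [y-axis, 18 of 36 cells solid] → remaining = 26

|visual hull| = 26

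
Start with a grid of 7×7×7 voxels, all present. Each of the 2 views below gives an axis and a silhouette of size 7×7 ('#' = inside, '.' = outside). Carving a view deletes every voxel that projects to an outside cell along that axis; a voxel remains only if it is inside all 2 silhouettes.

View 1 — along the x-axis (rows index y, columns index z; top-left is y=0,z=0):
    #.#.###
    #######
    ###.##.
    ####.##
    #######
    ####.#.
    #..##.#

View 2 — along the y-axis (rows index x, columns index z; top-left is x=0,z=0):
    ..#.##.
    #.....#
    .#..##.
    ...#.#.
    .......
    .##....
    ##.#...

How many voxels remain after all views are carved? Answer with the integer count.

remaining voxels: 84

before carving: 343 voxels (7×7×7)
after view 1 [x-axis, 39 of 49 cells solid] → remaining = 273
after view 2 [y-axis, 15 of 49 cells solid] → remaining = 84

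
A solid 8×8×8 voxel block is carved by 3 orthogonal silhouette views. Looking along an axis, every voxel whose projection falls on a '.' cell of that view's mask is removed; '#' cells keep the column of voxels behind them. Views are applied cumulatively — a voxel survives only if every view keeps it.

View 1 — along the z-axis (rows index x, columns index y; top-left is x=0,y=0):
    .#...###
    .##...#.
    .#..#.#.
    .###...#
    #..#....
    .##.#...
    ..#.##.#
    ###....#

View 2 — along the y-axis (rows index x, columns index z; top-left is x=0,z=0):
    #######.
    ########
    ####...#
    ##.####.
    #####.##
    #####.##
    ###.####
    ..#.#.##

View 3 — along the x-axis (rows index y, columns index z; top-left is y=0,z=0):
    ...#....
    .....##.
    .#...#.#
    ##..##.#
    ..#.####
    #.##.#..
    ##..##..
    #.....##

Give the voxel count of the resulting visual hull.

initial block: 8^3 = 512
[1] z-view keeps 27 columns → grid now 216
[2] y-view keeps 51 columns → grid now 170
[3] x-view keeps 27 columns → grid now 65

|visual hull| = 65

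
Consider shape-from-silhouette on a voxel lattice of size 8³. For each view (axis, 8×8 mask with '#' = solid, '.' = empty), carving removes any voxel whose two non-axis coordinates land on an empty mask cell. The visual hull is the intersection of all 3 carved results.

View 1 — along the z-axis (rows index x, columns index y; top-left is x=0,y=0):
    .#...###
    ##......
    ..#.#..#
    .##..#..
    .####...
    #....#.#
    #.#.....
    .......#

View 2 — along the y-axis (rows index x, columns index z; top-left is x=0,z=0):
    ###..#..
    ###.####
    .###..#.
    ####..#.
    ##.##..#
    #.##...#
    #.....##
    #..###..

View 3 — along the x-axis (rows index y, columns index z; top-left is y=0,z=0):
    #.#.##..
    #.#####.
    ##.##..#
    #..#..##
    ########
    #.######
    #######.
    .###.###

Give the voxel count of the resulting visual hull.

voxel count = 73

full grid |V| = 512
carve view 1 (along z, XY-mask fill 22/64): 176 voxels remain
carve view 2 (along y, XZ-mask fill 36/64): 99 voxels remain
carve view 3 (along x, YZ-mask fill 47/64): 73 voxels remain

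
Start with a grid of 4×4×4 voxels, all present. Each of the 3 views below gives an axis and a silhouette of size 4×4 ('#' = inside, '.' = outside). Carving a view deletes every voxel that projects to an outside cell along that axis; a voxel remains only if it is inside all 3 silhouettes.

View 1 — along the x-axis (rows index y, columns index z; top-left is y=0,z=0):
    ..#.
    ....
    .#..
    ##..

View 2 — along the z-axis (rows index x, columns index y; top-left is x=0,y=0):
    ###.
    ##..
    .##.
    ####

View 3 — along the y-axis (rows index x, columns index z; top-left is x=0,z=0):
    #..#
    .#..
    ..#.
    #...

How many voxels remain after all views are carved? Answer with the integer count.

before carving: 64 voxels (4×4×4)
step 1: project along x, AND mask (4/16) → |grid| = 16
step 2: project along z, AND mask (11/16) → |grid| = 8
step 3: project along y, AND mask (5/16) → |grid| = 1

1 voxels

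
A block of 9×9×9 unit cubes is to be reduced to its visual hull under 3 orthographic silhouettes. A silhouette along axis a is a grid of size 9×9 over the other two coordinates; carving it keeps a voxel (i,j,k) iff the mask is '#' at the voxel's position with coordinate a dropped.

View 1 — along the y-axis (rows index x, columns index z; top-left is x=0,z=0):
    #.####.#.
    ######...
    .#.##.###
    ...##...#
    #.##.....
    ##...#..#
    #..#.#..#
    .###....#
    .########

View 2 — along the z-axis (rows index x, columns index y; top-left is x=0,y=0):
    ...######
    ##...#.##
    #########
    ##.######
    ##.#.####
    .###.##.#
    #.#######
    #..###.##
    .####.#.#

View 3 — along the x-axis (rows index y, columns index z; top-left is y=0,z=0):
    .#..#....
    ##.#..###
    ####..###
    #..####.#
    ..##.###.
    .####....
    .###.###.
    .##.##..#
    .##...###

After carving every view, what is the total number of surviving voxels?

166 voxels

full grid |V| = 729
V1 y: intersect with XZ mask (44 set) -- 396 left
V2 z: intersect with XY mask (61 set) -- 293 left
V3 x: intersect with YZ mask (46 set) -- 166 left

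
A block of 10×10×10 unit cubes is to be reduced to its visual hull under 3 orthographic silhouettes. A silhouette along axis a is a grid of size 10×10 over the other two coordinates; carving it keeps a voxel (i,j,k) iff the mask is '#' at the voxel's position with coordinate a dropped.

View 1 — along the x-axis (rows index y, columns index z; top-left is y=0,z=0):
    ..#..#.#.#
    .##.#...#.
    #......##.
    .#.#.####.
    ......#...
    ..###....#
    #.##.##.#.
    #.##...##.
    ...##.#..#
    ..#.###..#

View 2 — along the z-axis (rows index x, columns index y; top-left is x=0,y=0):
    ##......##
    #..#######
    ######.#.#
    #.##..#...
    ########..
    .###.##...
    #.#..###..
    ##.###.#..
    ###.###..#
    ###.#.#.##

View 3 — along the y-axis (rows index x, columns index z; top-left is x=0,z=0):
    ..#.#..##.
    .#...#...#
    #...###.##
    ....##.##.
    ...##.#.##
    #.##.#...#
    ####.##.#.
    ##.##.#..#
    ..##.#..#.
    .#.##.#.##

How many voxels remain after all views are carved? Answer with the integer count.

128 voxels

before carving: 1000 voxels (10×10×10)
V1 x: intersect with YZ mask (42 set) -- 420 left
V2 z: intersect with XY mask (62 set) -- 259 left
V3 y: intersect with XZ mask (50 set) -- 128 left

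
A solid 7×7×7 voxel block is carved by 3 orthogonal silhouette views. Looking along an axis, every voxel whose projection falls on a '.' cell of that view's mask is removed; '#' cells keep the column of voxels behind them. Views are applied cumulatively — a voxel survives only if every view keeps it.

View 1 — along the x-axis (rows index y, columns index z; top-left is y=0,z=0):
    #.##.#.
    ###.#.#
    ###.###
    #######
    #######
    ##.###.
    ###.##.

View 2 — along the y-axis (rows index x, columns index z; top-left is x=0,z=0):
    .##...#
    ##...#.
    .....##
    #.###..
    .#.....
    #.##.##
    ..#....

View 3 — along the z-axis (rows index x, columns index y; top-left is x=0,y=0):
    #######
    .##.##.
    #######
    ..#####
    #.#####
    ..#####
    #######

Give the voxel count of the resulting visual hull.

voxel count = 85

before carving: 343 voxels (7×7×7)
after view 1 [x-axis, 39 of 49 cells solid] → remaining = 273
after view 2 [y-axis, 19 of 49 cells solid] → remaining = 107
after view 3 [z-axis, 41 of 49 cells solid] → remaining = 85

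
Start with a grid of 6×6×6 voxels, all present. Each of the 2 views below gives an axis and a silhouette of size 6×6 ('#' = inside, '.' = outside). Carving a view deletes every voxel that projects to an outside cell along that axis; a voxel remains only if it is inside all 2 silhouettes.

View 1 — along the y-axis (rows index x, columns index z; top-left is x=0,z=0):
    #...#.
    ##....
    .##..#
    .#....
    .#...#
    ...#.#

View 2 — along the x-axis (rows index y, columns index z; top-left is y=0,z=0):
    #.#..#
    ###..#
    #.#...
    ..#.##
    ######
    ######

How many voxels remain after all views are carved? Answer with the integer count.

|visual hull| = 48

initial block: 6^3 = 216
V1 y: intersect with XZ mask (12 set) -- 72 left
V2 x: intersect with YZ mask (24 set) -- 48 left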